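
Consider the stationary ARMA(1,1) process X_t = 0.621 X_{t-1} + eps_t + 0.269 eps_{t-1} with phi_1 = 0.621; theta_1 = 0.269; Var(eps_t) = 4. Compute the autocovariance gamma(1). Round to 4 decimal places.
\gamma(1) = 6.7626

Multiply the model equation by X_{t-k} and take expectations. With theta_0 = psi_0 = 1 and psi_j the MA(infinity) weights, this gives
  gamma(k) - sum_i phi_i gamma(k-i) = c_k,
  c_k = sigma^2 * sum_{j=k..q} theta_j psi_{j-k}   (c_k = 0 for k > q),
using gamma(-m) = gamma(m).
psi-weights needed (psi_j = theta_j + sum_i phi_i psi_{j-i}):
  psi_1 = theta_1 + phi_1 = 0.269 + (0.621) = 0.89
Right-hand sides:
  c_0 = sigma^2 (1 + theta_1 psi_1) = 4 * (1 + (0.269)(0.89)) = 4 * 1.23941 = 4.95764
  c_1 = sigma^2 theta_1 = 4 * (0.269) = 1.076
  c_2 = 0
Equations for k = 0 and k = 1 (AR order 1):
  gamma(0) = phi_1 gamma(1) + c_0
  gamma(1) = phi_1 gamma(0) + c_1
Substituting the second into the first: gamma(0) (1 - phi_1^2) = c_0 + phi_1 c_1, so
  gamma(0) = (c_0 + phi_1 c_1) / (1 - phi_1^2) = (4.95764 + (0.621)(1.076)) / (1 - (0.621)^2) = 5.625836 / 0.614359 = 9.157245.
  gamma(1) = phi_1 gamma(0) + c_1 = (0.621)(9.157245) + (1.076) = 6.762649.
Therefore gamma(1) = 6.7626 (to 4 decimal places).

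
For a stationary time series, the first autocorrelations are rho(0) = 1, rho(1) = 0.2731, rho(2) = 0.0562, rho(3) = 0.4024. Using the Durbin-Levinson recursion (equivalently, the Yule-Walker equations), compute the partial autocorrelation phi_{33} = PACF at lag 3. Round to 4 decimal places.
\phi_{33} = 0.4239

The PACF at lag k is phi_{kk}, the last component of the solution
to the Yule-Walker system G_k phi = r_k where
  (G_k)_{ij} = rho(|i - j|), (r_k)_i = rho(i), i,j = 1..k.
Equivalently, Durbin-Levinson gives phi_{kk} iteratively:
  phi_{11} = rho(1)
  phi_{kk} = [rho(k) - sum_{j=1..k-1} phi_{k-1,j} rho(k-j)]
            / [1 - sum_{j=1..k-1} phi_{k-1,j} rho(j)],
  phi_{k,j} = phi_{k-1,j} - phi_{kk} phi_{k-1,k-j},  j = 1..k-1.
Step k = 1:
  phi_11 = rho(1) = 0.2731.
Step k = 2:
  phi_22 = [rho(2) - phi_11 rho(1)] / [1 - phi_11 rho(1)] = [0.0562 - (0.2731)(0.2731)] / [1 - (0.2731)(0.2731)]
         = -0.01838361 / 0.92541639 = -0.019865.
  Update: phi_21 = phi_11 - phi_22 phi_11 = 0.2731 - (-0.019865)(0.2731) = 0.278525.
Step k = 3:
  phi_33 = [rho(3) - phi_21 rho(2) - phi_22 rho(1)] / [1 - phi_21 rho(1) - phi_22 rho(2)]
    numerator   = 0.4024 - (0.278525)(0.0562) - (-0.019865)(0.2731) = 0.39217208
    denominator = 1 - (0.278525)(0.2731) - (-0.019865)(0.0562) = 0.9250512
  phi_33 = 0.39217208 / 0.9250512 = 0.4239.
Therefore phi_{33} = 0.4239.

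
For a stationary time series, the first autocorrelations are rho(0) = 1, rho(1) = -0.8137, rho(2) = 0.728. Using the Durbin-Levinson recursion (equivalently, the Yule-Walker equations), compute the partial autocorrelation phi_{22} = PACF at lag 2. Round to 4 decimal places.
\phi_{22} = 0.1950

The PACF at lag k is phi_{kk}, the last component of the solution
to the Yule-Walker system G_k phi = r_k where
  (G_k)_{ij} = rho(|i - j|), (r_k)_i = rho(i), i,j = 1..k.
Equivalently, Durbin-Levinson gives phi_{kk} iteratively:
  phi_{11} = rho(1)
  phi_{kk} = [rho(k) - sum_{j=1..k-1} phi_{k-1,j} rho(k-j)]
            / [1 - sum_{j=1..k-1} phi_{k-1,j} rho(j)],
  phi_{k,j} = phi_{k-1,j} - phi_{kk} phi_{k-1,k-j},  j = 1..k-1.
Step k = 1:
  phi_11 = rho(1) = -0.8137.
Step k = 2:
  phi_22 = [rho(2) - phi_11 rho(1)] / [1 - phi_11 rho(1)] = [0.728 - (-0.8137)(-0.8137)] / [1 - (-0.8137)(-0.8137)]
         = 0.06589231 / 0.33789231 = 0.195.
Therefore phi_{22} = 0.1950.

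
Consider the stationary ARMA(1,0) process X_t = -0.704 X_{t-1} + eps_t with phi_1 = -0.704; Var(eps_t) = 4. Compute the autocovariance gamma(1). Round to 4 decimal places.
\gamma(1) = -5.5830

Multiply the model equation by X_{t-k} and take expectations. With theta_0 = psi_0 = 1 and psi_j the MA(infinity) weights, this gives
  gamma(k) - sum_i phi_i gamma(k-i) = c_k,
  c_k = sigma^2 * sum_{j=k..q} theta_j psi_{j-k}   (c_k = 0 for k > q),
using gamma(-m) = gamma(m).
Pure AR (q = 0): c_0 = sigma^2 = 4, c_k = 0 for k >= 1.
Equations for k = 0 and k = 1 (AR order 1):
  gamma(0) = phi_1 gamma(1) + c_0
  gamma(1) = phi_1 gamma(0) + c_1
Substituting the second into the first: gamma(0) (1 - phi_1^2) = c_0 + phi_1 c_1, so
  gamma(0) = c_0 / (1 - phi_1^2) = 4 / (1 - (-0.704)^2) = 4 / 0.504384 = 7.930466.
  gamma(1) = phi_1 gamma(0) = (-0.704)(7.930466) = -5.583048.
Therefore gamma(1) = -5.5830 (to 4 decimal places).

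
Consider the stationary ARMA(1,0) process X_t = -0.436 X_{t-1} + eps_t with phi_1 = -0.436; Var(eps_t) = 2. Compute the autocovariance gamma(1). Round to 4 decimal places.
\gamma(1) = -1.0767

Multiply the model equation by X_{t-k} and take expectations. With theta_0 = psi_0 = 1 and psi_j the MA(infinity) weights, this gives
  gamma(k) - sum_i phi_i gamma(k-i) = c_k,
  c_k = sigma^2 * sum_{j=k..q} theta_j psi_{j-k}   (c_k = 0 for k > q),
using gamma(-m) = gamma(m).
Pure AR (q = 0): c_0 = sigma^2 = 2, c_k = 0 for k >= 1.
Equations for k = 0 and k = 1 (AR order 1):
  gamma(0) = phi_1 gamma(1) + c_0
  gamma(1) = phi_1 gamma(0) + c_1
Substituting the second into the first: gamma(0) (1 - phi_1^2) = c_0 + phi_1 c_1, so
  gamma(0) = c_0 / (1 - phi_1^2) = 2 / (1 - (-0.436)^2) = 2 / 0.809904 = 2.469428.
  gamma(1) = phi_1 gamma(0) = (-0.436)(2.469428) = -1.076671.
Therefore gamma(1) = -1.0767 (to 4 decimal places).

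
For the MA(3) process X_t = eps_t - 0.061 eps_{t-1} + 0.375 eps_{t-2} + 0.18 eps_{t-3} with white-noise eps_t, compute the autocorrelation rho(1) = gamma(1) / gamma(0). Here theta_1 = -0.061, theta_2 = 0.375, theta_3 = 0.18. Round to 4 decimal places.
\rho(1) = -0.0139

For an MA(q) process with theta_0 = 1, the autocovariance is
  gamma(k) = sigma^2 * sum_{i=0..q-k} theta_i * theta_{i+k},
and rho(k) = gamma(k) / gamma(0). Sigma^2 cancels.
  numerator   = (1)*(-0.061) + (-0.061)*(0.375) + (0.375)*(0.18) = -0.016375.
  denominator = (1)^2 + (-0.061)^2 + (0.375)^2 + (0.18)^2 = 1.176746.
  rho(1) = -0.016375 / 1.176746 = -0.0139.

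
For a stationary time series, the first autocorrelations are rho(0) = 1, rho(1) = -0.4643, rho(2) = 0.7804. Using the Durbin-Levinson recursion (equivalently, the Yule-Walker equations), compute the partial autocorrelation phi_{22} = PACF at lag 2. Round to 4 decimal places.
\phi_{22} = 0.7200

The PACF at lag k is phi_{kk}, the last component of the solution
to the Yule-Walker system G_k phi = r_k where
  (G_k)_{ij} = rho(|i - j|), (r_k)_i = rho(i), i,j = 1..k.
Equivalently, Durbin-Levinson gives phi_{kk} iteratively:
  phi_{11} = rho(1)
  phi_{kk} = [rho(k) - sum_{j=1..k-1} phi_{k-1,j} rho(k-j)]
            / [1 - sum_{j=1..k-1} phi_{k-1,j} rho(j)],
  phi_{k,j} = phi_{k-1,j} - phi_{kk} phi_{k-1,k-j},  j = 1..k-1.
Step k = 1:
  phi_11 = rho(1) = -0.4643.
Step k = 2:
  phi_22 = [rho(2) - phi_11 rho(1)] / [1 - phi_11 rho(1)] = [0.7804 - (-0.4643)(-0.4643)] / [1 - (-0.4643)(-0.4643)]
         = 0.56482551 / 0.78442551 = 0.72.
Therefore phi_{22} = 0.7200.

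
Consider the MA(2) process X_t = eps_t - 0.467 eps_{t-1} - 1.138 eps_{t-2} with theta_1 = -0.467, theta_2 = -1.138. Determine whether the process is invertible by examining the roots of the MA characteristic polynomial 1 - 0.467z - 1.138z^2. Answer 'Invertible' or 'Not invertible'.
\text{Not invertible}

The MA(q) characteristic polynomial is P(z) = 1 - 0.467z - 1.138z^2.
Invertibility requires all roots to lie outside the unit circle, i.e. |z| > 1 for every root.
Set 1 + (-0.467) z + (-1.138) z^2 = 0, i.e. a z^2 + b z + c = 0 with a = -1.138, b = -0.467, c = 1.
Discriminant D = b^2 - 4ac = (-0.467)^2 - 4*(-1.138)*1 = 0.218089 - (-4.552) = 4.770089.
D >= 0, so the roots are real: z = (-b +/- sqrt(D)) / (2a) = (0.467 +/- 2.184053) / (-2.276).
  z_1 = (0.467 + 2.184053) / (-2.276) = -1.1648,   |z_1| = 1.1648.
  z_2 = (0.467 - 2.184053) / (-2.276) = 0.7544,   |z_2| = 0.7544.
Moduli of all roots: 1.1648, 0.7544.
All moduli strictly greater than 1? No.
Verdict: Not invertible.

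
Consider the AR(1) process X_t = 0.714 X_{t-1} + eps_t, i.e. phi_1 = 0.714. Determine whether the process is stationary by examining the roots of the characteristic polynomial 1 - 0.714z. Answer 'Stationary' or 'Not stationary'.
\text{Stationary}

The AR(p) characteristic polynomial is P(z) = 1 - 0.714z.
Stationarity requires all roots to lie outside the unit circle, i.e. |z| > 1 for every root.
This is linear in z: 1 + (-0.714) z = 0  =>  z = -1/(-0.714) = 1.40056,  |z| = 1.40056.
Moduli of all roots: 1.4006.
All moduli strictly greater than 1? Yes.
Verdict: Stationary.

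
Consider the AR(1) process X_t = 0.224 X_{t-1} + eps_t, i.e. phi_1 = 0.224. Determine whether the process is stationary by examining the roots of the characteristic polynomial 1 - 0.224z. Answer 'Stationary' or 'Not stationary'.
\text{Stationary}

The AR(p) characteristic polynomial is P(z) = 1 - 0.224z.
Stationarity requires all roots to lie outside the unit circle, i.e. |z| > 1 for every root.
This is linear in z: 1 + (-0.224) z = 0  =>  z = -1/(-0.224) = 4.464286,  |z| = 4.464286.
Moduli of all roots: 4.4643.
All moduli strictly greater than 1? Yes.
Verdict: Stationary.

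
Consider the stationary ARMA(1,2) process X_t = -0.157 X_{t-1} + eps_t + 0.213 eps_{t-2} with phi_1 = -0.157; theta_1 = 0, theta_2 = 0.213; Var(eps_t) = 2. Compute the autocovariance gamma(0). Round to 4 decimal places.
\gamma(0) = 2.1651

Multiply the model equation by X_{t-k} and take expectations. With theta_0 = psi_0 = 1 and psi_j the MA(infinity) weights, this gives
  gamma(k) - sum_i phi_i gamma(k-i) = c_k,
  c_k = sigma^2 * sum_{j=k..q} theta_j psi_{j-k}   (c_k = 0 for k > q),
using gamma(-m) = gamma(m).
psi-weights needed (psi_j = theta_j + sum_i phi_i psi_{j-i}):
  psi_1 = theta_1 + phi_1 = 0 + (-0.157) = -0.157
  psi_2 = theta_2 + phi_1 psi_1 = 0.213 + (-0.157)(-0.157) = 0.237649
Right-hand sides:
  c_0 = sigma^2 (1 + theta_1 psi_1 + theta_2 psi_2) = 2 * (1 + (0)(-0.157) + (0.213)(0.237649)) = 2 * 1.050619 = 2.101238
  c_1 = sigma^2 (theta_1 + theta_2 psi_1) = 2 * (0 + (0.213)(-0.157)) = -0.066882
  c_2 = sigma^2 theta_2 = 2 * (0.213) = 0.426
Equations for k = 0 and k = 1 (AR order 1):
  gamma(0) = phi_1 gamma(1) + c_0
  gamma(1) = phi_1 gamma(0) + c_1
Substituting the second into the first: gamma(0) (1 - phi_1^2) = c_0 + phi_1 c_1, so
  gamma(0) = (c_0 + phi_1 c_1) / (1 - phi_1^2) = (2.101238 + (-0.157)(-0.066882)) / (1 - (-0.157)^2) = 2.111739 / 0.975351 = 2.165107.
Therefore gamma(0) = 2.1651 (to 4 decimal places).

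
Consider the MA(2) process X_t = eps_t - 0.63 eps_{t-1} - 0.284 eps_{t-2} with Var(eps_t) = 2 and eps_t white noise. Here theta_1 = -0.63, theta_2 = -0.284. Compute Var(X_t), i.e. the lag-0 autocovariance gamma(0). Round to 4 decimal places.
\gamma(0) = 2.9551

For an MA(q) process X_t = eps_t + sum_i theta_i eps_{t-i} with
Var(eps_t) = sigma^2, the variance is
  gamma(0) = sigma^2 * (1 + sum_i theta_i^2).
  sum_i theta_i^2 = (-0.63)^2 + (-0.284)^2 = 0.3969 + 0.080656 = 0.477556.
  gamma(0) = 2 * (1 + 0.477556) = 2 * 1.477556 = 2.955112, which rounds to 2.9551.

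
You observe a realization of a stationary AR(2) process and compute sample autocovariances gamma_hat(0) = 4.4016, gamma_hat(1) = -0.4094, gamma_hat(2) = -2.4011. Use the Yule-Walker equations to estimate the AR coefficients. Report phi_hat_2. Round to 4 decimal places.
\hat\phi_{2} = -0.5590

The Yule-Walker equations for an AR(p) process read, in matrix form,
  Gamma_p phi = r_p,   with   (Gamma_p)_{ij} = gamma(|i - j|),
                       (r_p)_i = gamma(i),   i,j = 1..p.
Substitute the sample gammas (Toeplitz matrix and right-hand side of size 2):
  Gamma_p = [[4.4016, -0.4094], [-0.4094, 4.4016]]
  r_p     = [-0.4094, -2.4011]
Written out:
  4.4016 phi_1 - 0.4094 phi_2 = -0.4094
  -0.4094 phi_1 + 4.4016 phi_2 = -2.4011
Solve by Cramer's rule:
  det = gamma(0)^2 - gamma(1)^2 = (4.4016)^2 - (-0.4094)^2 = 19.37408256 - 0.16760836 = 19.2064742
  phi_hat_1 = [gamma(1) gamma(0) - gamma(1) gamma(2)] / det = [(-0.4094)(4.4016) - (-0.4094)(-2.4011)] / 19.2064742 = -2.78502538 / 19.2064742 = -0.145
  phi_hat_2 = [gamma(0) gamma(2) - gamma(1)^2] / det = [(4.4016)(-2.4011) - (-0.4094)^2] / 19.2064742 = -10.73629012 / 19.2064742 = -0.559
So phi_hat = [-0.1450, -0.5590].
Therefore phi_hat_2 = -0.5590.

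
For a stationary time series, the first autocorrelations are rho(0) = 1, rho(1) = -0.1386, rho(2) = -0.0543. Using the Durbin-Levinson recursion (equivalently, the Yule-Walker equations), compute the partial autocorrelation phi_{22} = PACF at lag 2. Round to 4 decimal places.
\phi_{22} = -0.0749

The PACF at lag k is phi_{kk}, the last component of the solution
to the Yule-Walker system G_k phi = r_k where
  (G_k)_{ij} = rho(|i - j|), (r_k)_i = rho(i), i,j = 1..k.
Equivalently, Durbin-Levinson gives phi_{kk} iteratively:
  phi_{11} = rho(1)
  phi_{kk} = [rho(k) - sum_{j=1..k-1} phi_{k-1,j} rho(k-j)]
            / [1 - sum_{j=1..k-1} phi_{k-1,j} rho(j)],
  phi_{k,j} = phi_{k-1,j} - phi_{kk} phi_{k-1,k-j},  j = 1..k-1.
Step k = 1:
  phi_11 = rho(1) = -0.1386.
Step k = 2:
  phi_22 = [rho(2) - phi_11 rho(1)] / [1 - phi_11 rho(1)] = [-0.0543 - (-0.1386)(-0.1386)] / [1 - (-0.1386)(-0.1386)]
         = -0.07350996 / 0.98079004 = -0.0749.
Therefore phi_{22} = -0.0749.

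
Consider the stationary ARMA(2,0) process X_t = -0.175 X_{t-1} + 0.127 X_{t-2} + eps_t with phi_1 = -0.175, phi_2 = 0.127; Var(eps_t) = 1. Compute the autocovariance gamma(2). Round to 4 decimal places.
\gamma(2) = 0.1716

Multiply the model equation by X_{t-k} and take expectations. With theta_0 = psi_0 = 1 and psi_j the MA(infinity) weights, this gives
  gamma(k) - sum_i phi_i gamma(k-i) = c_k,
  c_k = sigma^2 * sum_{j=k..q} theta_j psi_{j-k}   (c_k = 0 for k > q),
using gamma(-m) = gamma(m).
Pure AR (q = 0): c_0 = sigma^2 = 1, c_k = 0 for k >= 1.
Equations for k = 0, 1, 2 (AR order 2, c_2 = 0):
  (E0) gamma(0) = phi_1 gamma(1) + phi_2 gamma(2) + c_0
  (E1) gamma(1) = phi_1 gamma(0) + phi_2 gamma(1) + c_1
  (E2) gamma(2) = phi_1 gamma(1) + phi_2 gamma(0)
From (E1): gamma(1) = A gamma(0) + B with
  A = phi_1 / (1 - phi_2) = -0.175 / 0.873 = -0.200458,   B = c_1 / (1 - phi_2) = 0 / 0.873 = 0.
Insert (E2) into (E0): gamma(0) (1 - phi_2^2) = phi_1 (1 + phi_2) gamma(1) + c_0.
  phi_1 (1 + phi_2) = (-0.175)(1.127) = -0.197225,   1 - phi_2^2 = 0.983871.
Replace gamma(1) by A gamma(0) + B and collect gamma(0):
  gamma(0) [0.983871 - (-0.197225)(-0.200458)] = c_0 = 1
  gamma(0) * 0.944336 = 1
  gamma(0) = 1 / 0.944336 = 1.058946.
  gamma(1) = A gamma(0) = (-0.200458)(1.058946) = -0.212274.
  gamma(2) = phi_1 gamma(1) + phi_2 gamma(0) = (-0.175)(-0.212274) + (0.127)(1.058946) = 0.171634.
Therefore gamma(2) = 0.1716 (to 4 decimal places).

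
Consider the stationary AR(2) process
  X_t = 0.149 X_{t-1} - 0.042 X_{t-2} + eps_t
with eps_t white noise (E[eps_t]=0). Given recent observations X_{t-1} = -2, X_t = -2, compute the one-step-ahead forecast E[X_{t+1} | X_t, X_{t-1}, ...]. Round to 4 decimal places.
E[X_{t+1} \mid \mathcal F_t] = -0.2140

For an AR(p) model X_t = c + sum_i phi_i X_{t-i} + eps_t, the
one-step-ahead conditional mean is
  E[X_{t+1} | X_t, ...] = c + sum_i phi_i X_{t+1-i}.
Substitute known values:
  E[X_{t+1} | ...] = (0.149) * (-2) + (-0.042) * (-2)
                   = -0.2140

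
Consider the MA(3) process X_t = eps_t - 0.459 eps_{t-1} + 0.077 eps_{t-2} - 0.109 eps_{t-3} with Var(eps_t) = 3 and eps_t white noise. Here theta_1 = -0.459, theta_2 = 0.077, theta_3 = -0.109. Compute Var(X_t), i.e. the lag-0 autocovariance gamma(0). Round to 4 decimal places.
\gamma(0) = 3.6855

For an MA(q) process X_t = eps_t + sum_i theta_i eps_{t-i} with
Var(eps_t) = sigma^2, the variance is
  gamma(0) = sigma^2 * (1 + sum_i theta_i^2).
  sum_i theta_i^2 = (-0.459)^2 + (0.077)^2 + (-0.109)^2 = 0.210681 + 0.005929 + 0.011881 = 0.228491.
  gamma(0) = 3 * (1 + 0.228491) = 3 * 1.228491 = 3.685473, which rounds to 3.6855.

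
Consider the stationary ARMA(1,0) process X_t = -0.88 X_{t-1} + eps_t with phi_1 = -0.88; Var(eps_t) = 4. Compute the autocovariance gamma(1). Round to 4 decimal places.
\gamma(1) = -15.6028

Multiply the model equation by X_{t-k} and take expectations. With theta_0 = psi_0 = 1 and psi_j the MA(infinity) weights, this gives
  gamma(k) - sum_i phi_i gamma(k-i) = c_k,
  c_k = sigma^2 * sum_{j=k..q} theta_j psi_{j-k}   (c_k = 0 for k > q),
using gamma(-m) = gamma(m).
Pure AR (q = 0): c_0 = sigma^2 = 4, c_k = 0 for k >= 1.
Equations for k = 0 and k = 1 (AR order 1):
  gamma(0) = phi_1 gamma(1) + c_0
  gamma(1) = phi_1 gamma(0) + c_1
Substituting the second into the first: gamma(0) (1 - phi_1^2) = c_0 + phi_1 c_1, so
  gamma(0) = c_0 / (1 - phi_1^2) = 4 / (1 - (-0.88)^2) = 4 / 0.2256 = 17.730496.
  gamma(1) = phi_1 gamma(0) = (-0.88)(17.730496) = -15.602837.
Therefore gamma(1) = -15.6028 (to 4 decimal places).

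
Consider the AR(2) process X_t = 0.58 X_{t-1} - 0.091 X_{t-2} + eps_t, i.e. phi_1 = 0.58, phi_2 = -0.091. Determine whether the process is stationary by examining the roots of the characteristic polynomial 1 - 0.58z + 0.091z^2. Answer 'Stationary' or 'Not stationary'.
\text{Stationary}

The AR(p) characteristic polynomial is P(z) = 1 - 0.58z + 0.091z^2.
Stationarity requires all roots to lie outside the unit circle, i.e. |z| > 1 for every root.
Set 1 + (-0.58) z + (0.091) z^2 = 0, i.e. a z^2 + b z + c = 0 with a = 0.091, b = -0.58, c = 1.
Discriminant D = b^2 - 4ac = (-0.58)^2 - 4*(0.091)*1 = 0.3364 - (0.364) = -0.0276.
D < 0, so the roots are the complex-conjugate pair z = (-b +/- i sqrt(-D)) / (2a) = 3.1868 +/- 0.9128i.
For a conjugate pair |z|^2 = z * conj(z) = (product of roots) = c/a = 1/(0.091) = 10.989011, so |z| = sqrt(10.989011) = 3.315 for both roots.
Moduli of all roots: 3.3150, 3.3150.
All moduli strictly greater than 1? Yes.
Verdict: Stationary.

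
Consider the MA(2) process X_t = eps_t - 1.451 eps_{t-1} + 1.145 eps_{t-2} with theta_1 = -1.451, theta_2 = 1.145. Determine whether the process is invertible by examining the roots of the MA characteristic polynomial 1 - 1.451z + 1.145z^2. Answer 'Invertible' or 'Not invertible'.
\text{Not invertible}

The MA(q) characteristic polynomial is P(z) = 1 - 1.451z + 1.145z^2.
Invertibility requires all roots to lie outside the unit circle, i.e. |z| > 1 for every root.
Set 1 + (-1.451) z + (1.145) z^2 = 0, i.e. a z^2 + b z + c = 0 with a = 1.145, b = -1.451, c = 1.
Discriminant D = b^2 - 4ac = (-1.451)^2 - 4*(1.145)*1 = 2.105401 - (4.58) = -2.474599.
D < 0, so the roots are the complex-conjugate pair z = (-b +/- i sqrt(-D)) / (2a) = 0.6336 +/- 0.6869i.
For a conjugate pair |z|^2 = z * conj(z) = (product of roots) = c/a = 1/(1.145) = 0.873362, so |z| = sqrt(0.873362) = 0.9345 for both roots.
Moduli of all roots: 0.9345, 0.9345.
All moduli strictly greater than 1? No.
Verdict: Not invertible.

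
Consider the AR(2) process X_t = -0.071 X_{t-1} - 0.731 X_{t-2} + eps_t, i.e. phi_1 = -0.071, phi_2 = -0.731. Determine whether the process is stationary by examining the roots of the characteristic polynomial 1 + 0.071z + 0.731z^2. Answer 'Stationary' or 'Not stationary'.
\text{Stationary}

The AR(p) characteristic polynomial is P(z) = 1 + 0.071z + 0.731z^2.
Stationarity requires all roots to lie outside the unit circle, i.e. |z| > 1 for every root.
Set 1 + (0.071) z + (0.731) z^2 = 0, i.e. a z^2 + b z + c = 0 with a = 0.731, b = 0.071, c = 1.
Discriminant D = b^2 - 4ac = (0.071)^2 - 4*(0.731)*1 = 0.005041 - (2.924) = -2.918959.
D < 0, so the roots are the complex-conjugate pair z = (-b +/- i sqrt(-D)) / (2a) = -0.0486 +/- 1.1686i.
For a conjugate pair |z|^2 = z * conj(z) = (product of roots) = c/a = 1/(0.731) = 1.367989, so |z| = sqrt(1.367989) = 1.1696 for both roots.
Moduli of all roots: 1.1696, 1.1696.
All moduli strictly greater than 1? Yes.
Verdict: Stationary.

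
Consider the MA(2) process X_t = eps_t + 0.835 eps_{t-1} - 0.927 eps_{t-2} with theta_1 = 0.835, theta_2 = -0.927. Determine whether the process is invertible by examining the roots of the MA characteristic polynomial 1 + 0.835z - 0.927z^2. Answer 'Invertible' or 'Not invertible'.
\text{Not invertible}

The MA(q) characteristic polynomial is P(z) = 1 + 0.835z - 0.927z^2.
Invertibility requires all roots to lie outside the unit circle, i.e. |z| > 1 for every root.
Set 1 + (0.835) z + (-0.927) z^2 = 0, i.e. a z^2 + b z + c = 0 with a = -0.927, b = 0.835, c = 1.
Discriminant D = b^2 - 4ac = (0.835)^2 - 4*(-0.927)*1 = 0.697225 - (-3.708) = 4.405225.
D >= 0, so the roots are real: z = (-b +/- sqrt(D)) / (2a) = (-0.835 +/- 2.098863) / (-1.854).
  z_1 = (-0.835 + 2.098863) / (-1.854) = -0.6817,   |z_1| = 0.6817.
  z_2 = (-0.835 - 2.098863) / (-1.854) = 1.5825,   |z_2| = 1.5825.
Moduli of all roots: 0.6817, 1.5825.
All moduli strictly greater than 1? No.
Verdict: Not invertible.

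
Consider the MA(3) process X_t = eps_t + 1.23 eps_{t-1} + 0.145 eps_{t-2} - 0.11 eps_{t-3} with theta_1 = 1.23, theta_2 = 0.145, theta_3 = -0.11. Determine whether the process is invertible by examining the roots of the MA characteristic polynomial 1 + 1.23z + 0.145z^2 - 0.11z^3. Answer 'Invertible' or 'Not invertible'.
\text{Invertible}

The MA(q) characteristic polynomial is P(z) = 1 + 1.23z + 0.145z^2 - 0.11z^3.
Invertibility requires all roots to lie outside the unit circle, i.e. |z| > 1 for every root.
Degree 3: look for a simple real root z0 first, then factor out (1 - z/z0) and solve the remaining quadratic.
Testing z0 = -2: P(-2) = 1 + (1.23)(-2) + (0.145)(-2)^2 + (-0.11)(-2)^3
  = 1 + (-2.46) + (0.58) + (0.88) = 0.  So z_0 = -2 is a root, |z_0| = 2.
Divide out the factor (1 + 0.5 z) = (1 - z/z0) (since 1/z0 = -0.5):
  P(z) = (1 + 0.5 z)(1 + (0.73) z + (-0.22) z^2)
  [check: z-coef 0.73 - (-0.5) = 1.23; z^2-coef -0.22 - (-0.5)(0.73) = 0.145; z^3-coef -(-0.5)(-0.22) = -0.11.]
Remaining roots from the quadratic factor 1 + (0.73) z + (-0.22) z^2:
  Set 1 + (0.73) z + (-0.22) z^2 = 0, i.e. a z^2 + b z + c = 0 with a = -0.22, b = 0.73, c = 1.
  Discriminant D = b^2 - 4ac = (0.73)^2 - 4*(-0.22)*1 = 0.5329 - (-0.88) = 1.4129.
  D >= 0, so the roots are real: z = (-b +/- sqrt(D)) / (2a) = (-0.73 +/- 1.188655) / (-0.44).
    z_1 = (-0.73 + 1.188655) / (-0.44) = -1.0424,   |z_1| = 1.0424.
    z_2 = (-0.73 - 1.188655) / (-0.44) = 4.3606,   |z_2| = 4.3606.
Moduli of all roots: 2.0000, 1.0424, 4.3606.
All moduli strictly greater than 1? Yes.
Verdict: Invertible.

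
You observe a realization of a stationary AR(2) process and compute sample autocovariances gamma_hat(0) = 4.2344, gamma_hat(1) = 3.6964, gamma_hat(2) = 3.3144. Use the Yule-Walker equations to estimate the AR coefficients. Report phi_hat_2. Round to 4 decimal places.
\hat\phi_{2} = 0.0870

The Yule-Walker equations for an AR(p) process read, in matrix form,
  Gamma_p phi = r_p,   with   (Gamma_p)_{ij} = gamma(|i - j|),
                       (r_p)_i = gamma(i),   i,j = 1..p.
Substitute the sample gammas (Toeplitz matrix and right-hand side of size 2):
  Gamma_p = [[4.2344, 3.6964], [3.6964, 4.2344]]
  r_p     = [3.6964, 3.3144]
Written out:
  4.2344 phi_1 + 3.6964 phi_2 = 3.6964
  3.6964 phi_1 + 4.2344 phi_2 = 3.3144
Solve by Cramer's rule:
  det = gamma(0)^2 - gamma(1)^2 = (4.2344)^2 - (3.6964)^2 = 17.93014336 - 13.66337296 = 4.2667704
  phi_hat_1 = [gamma(1) gamma(0) - gamma(1) gamma(2)] / det = [(3.6964)(4.2344) - (3.6964)(3.3144)] / 4.2667704 = 3.400688 / 4.2667704 = 0.797
  phi_hat_2 = [gamma(0) gamma(2) - gamma(1)^2] / det = [(4.2344)(3.3144) - (3.6964)^2] / 4.2667704 = 0.3711224 / 4.2667704 = 0.087
So phi_hat = [0.7970, 0.0870].
Therefore phi_hat_2 = 0.0870.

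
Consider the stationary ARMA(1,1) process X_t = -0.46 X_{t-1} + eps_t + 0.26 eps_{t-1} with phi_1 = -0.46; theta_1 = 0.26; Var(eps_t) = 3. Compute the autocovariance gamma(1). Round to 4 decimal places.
\gamma(1) = -0.6700

Multiply the model equation by X_{t-k} and take expectations. With theta_0 = psi_0 = 1 and psi_j the MA(infinity) weights, this gives
  gamma(k) - sum_i phi_i gamma(k-i) = c_k,
  c_k = sigma^2 * sum_{j=k..q} theta_j psi_{j-k}   (c_k = 0 for k > q),
using gamma(-m) = gamma(m).
psi-weights needed (psi_j = theta_j + sum_i phi_i psi_{j-i}):
  psi_1 = theta_1 + phi_1 = 0.26 + (-0.46) = -0.2
Right-hand sides:
  c_0 = sigma^2 (1 + theta_1 psi_1) = 3 * (1 + (0.26)(-0.2)) = 3 * 0.948 = 2.844
  c_1 = sigma^2 theta_1 = 3 * (0.26) = 0.78
  c_2 = 0
Equations for k = 0 and k = 1 (AR order 1):
  gamma(0) = phi_1 gamma(1) + c_0
  gamma(1) = phi_1 gamma(0) + c_1
Substituting the second into the first: gamma(0) (1 - phi_1^2) = c_0 + phi_1 c_1, so
  gamma(0) = (c_0 + phi_1 c_1) / (1 - phi_1^2) = (2.844 + (-0.46)(0.78)) / (1 - (-0.46)^2) = 2.4852 / 0.7884 = 3.152207.
  gamma(1) = phi_1 gamma(0) + c_1 = (-0.46)(3.152207) + (0.78) = -0.670015.
Therefore gamma(1) = -0.6700 (to 4 decimal places).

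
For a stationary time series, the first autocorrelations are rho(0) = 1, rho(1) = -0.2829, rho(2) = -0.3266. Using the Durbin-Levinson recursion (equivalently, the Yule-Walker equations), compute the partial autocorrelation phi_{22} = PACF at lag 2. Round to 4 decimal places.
\phi_{22} = -0.4420

The PACF at lag k is phi_{kk}, the last component of the solution
to the Yule-Walker system G_k phi = r_k where
  (G_k)_{ij} = rho(|i - j|), (r_k)_i = rho(i), i,j = 1..k.
Equivalently, Durbin-Levinson gives phi_{kk} iteratively:
  phi_{11} = rho(1)
  phi_{kk} = [rho(k) - sum_{j=1..k-1} phi_{k-1,j} rho(k-j)]
            / [1 - sum_{j=1..k-1} phi_{k-1,j} rho(j)],
  phi_{k,j} = phi_{k-1,j} - phi_{kk} phi_{k-1,k-j},  j = 1..k-1.
Step k = 1:
  phi_11 = rho(1) = -0.2829.
Step k = 2:
  phi_22 = [rho(2) - phi_11 rho(1)] / [1 - phi_11 rho(1)] = [-0.3266 - (-0.2829)(-0.2829)] / [1 - (-0.2829)(-0.2829)]
         = -0.40663241 / 0.91996759 = -0.442.
Therefore phi_{22} = -0.4420.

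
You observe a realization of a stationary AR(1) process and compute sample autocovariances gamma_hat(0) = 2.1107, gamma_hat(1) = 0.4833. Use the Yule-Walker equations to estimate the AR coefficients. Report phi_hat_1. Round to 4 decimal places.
\hat\phi_{1} = 0.2290

The Yule-Walker equations for an AR(p) process read, in matrix form,
  Gamma_p phi = r_p,   with   (Gamma_p)_{ij} = gamma(|i - j|),
                       (r_p)_i = gamma(i),   i,j = 1..p.
Substitute the sample gammas (Toeplitz matrix and right-hand side of size 1):
  Gamma_p = [[2.1107]]
  r_p     = [0.4833]
With p = 1 this is the single equation gamma(0) phi_1 = gamma(1):
  phi_hat_1 = gamma(1) / gamma(0) = 0.4833 / 2.1107 = 0.2290.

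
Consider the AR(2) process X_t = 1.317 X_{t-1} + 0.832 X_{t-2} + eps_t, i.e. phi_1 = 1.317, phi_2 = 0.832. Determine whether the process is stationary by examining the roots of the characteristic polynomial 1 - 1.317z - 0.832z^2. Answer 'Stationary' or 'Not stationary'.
\text{Not stationary}

The AR(p) characteristic polynomial is P(z) = 1 - 1.317z - 0.832z^2.
Stationarity requires all roots to lie outside the unit circle, i.e. |z| > 1 for every root.
Set 1 + (-1.317) z + (-0.832) z^2 = 0, i.e. a z^2 + b z + c = 0 with a = -0.832, b = -1.317, c = 1.
Discriminant D = b^2 - 4ac = (-1.317)^2 - 4*(-0.832)*1 = 1.734489 - (-3.328) = 5.062489.
D >= 0, so the roots are real: z = (-b +/- sqrt(D)) / (2a) = (1.317 +/- 2.249998) / (-1.664).
  z_1 = (1.317 + 2.249998) / (-1.664) = -2.1436,   |z_1| = 2.1436.
  z_2 = (1.317 - 2.249998) / (-1.664) = 0.5607,   |z_2| = 0.5607.
Moduli of all roots: 2.1436, 0.5607.
All moduli strictly greater than 1? No.
Verdict: Not stationary.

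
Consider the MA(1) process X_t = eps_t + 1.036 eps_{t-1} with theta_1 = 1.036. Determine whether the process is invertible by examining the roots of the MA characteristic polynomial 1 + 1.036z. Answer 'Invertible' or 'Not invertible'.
\text{Not invertible}

The MA(q) characteristic polynomial is P(z) = 1 + 1.036z.
Invertibility requires all roots to lie outside the unit circle, i.e. |z| > 1 for every root.
This is linear in z: 1 + (1.036) z = 0  =>  z = -1/(1.036) = -0.965251,  |z| = 0.965251.
Moduli of all roots: 0.9653.
All moduli strictly greater than 1? No.
Verdict: Not invertible.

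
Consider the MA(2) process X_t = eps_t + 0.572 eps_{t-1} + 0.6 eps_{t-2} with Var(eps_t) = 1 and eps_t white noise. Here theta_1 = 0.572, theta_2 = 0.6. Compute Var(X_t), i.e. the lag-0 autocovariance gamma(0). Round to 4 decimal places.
\gamma(0) = 1.6872

For an MA(q) process X_t = eps_t + sum_i theta_i eps_{t-i} with
Var(eps_t) = sigma^2, the variance is
  gamma(0) = sigma^2 * (1 + sum_i theta_i^2).
  sum_i theta_i^2 = (0.572)^2 + (0.6)^2 = 0.327184 + 0.36 = 0.687184.
  gamma(0) = 1 * (1 + 0.687184) = 1 * 1.687184 = 1.687184, which rounds to 1.6872.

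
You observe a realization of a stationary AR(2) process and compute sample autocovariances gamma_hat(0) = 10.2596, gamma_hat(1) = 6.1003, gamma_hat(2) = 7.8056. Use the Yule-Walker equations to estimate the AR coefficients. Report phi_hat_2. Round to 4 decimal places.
\hat\phi_{2} = 0.6300

The Yule-Walker equations for an AR(p) process read, in matrix form,
  Gamma_p phi = r_p,   with   (Gamma_p)_{ij} = gamma(|i - j|),
                       (r_p)_i = gamma(i),   i,j = 1..p.
Substitute the sample gammas (Toeplitz matrix and right-hand side of size 2):
  Gamma_p = [[10.2596, 6.1003], [6.1003, 10.2596]]
  r_p     = [6.1003, 7.8056]
Written out:
  10.2596 phi_1 + 6.1003 phi_2 = 6.1003
  6.1003 phi_1 + 10.2596 phi_2 = 7.8056
Solve by Cramer's rule:
  det = gamma(0)^2 - gamma(1)^2 = (10.2596)^2 - (6.1003)^2 = 105.25939216 - 37.21366009 = 68.04573207
  phi_hat_1 = [gamma(1) gamma(0) - gamma(1) gamma(2)] / det = [(6.1003)(10.2596) - (6.1003)(7.8056)] / 68.04573207 = 14.9701362 / 68.04573207 = 0.22
  phi_hat_2 = [gamma(0) gamma(2) - gamma(1)^2] / det = [(10.2596)(7.8056) - (6.1003)^2] / 68.04573207 = 42.86867367 / 68.04573207 = 0.63
So phi_hat = [0.2200, 0.6300].
Therefore phi_hat_2 = 0.6300.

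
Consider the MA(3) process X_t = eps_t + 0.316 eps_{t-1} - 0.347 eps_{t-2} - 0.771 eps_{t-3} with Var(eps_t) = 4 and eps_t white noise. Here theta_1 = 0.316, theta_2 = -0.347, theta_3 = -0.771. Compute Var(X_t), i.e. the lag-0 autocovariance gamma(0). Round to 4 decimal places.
\gamma(0) = 7.2588

For an MA(q) process X_t = eps_t + sum_i theta_i eps_{t-i} with
Var(eps_t) = sigma^2, the variance is
  gamma(0) = sigma^2 * (1 + sum_i theta_i^2).
  sum_i theta_i^2 = (0.316)^2 + (-0.347)^2 + (-0.771)^2 = 0.099856 + 0.120409 + 0.594441 = 0.814706.
  gamma(0) = 4 * (1 + 0.814706) = 4 * 1.814706 = 7.258824, which rounds to 7.2588.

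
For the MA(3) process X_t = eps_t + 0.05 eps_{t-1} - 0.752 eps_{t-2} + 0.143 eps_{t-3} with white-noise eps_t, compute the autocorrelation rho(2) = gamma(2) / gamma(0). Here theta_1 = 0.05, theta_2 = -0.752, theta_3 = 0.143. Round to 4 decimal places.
\rho(2) = -0.4689

For an MA(q) process with theta_0 = 1, the autocovariance is
  gamma(k) = sigma^2 * sum_{i=0..q-k} theta_i * theta_{i+k},
and rho(k) = gamma(k) / gamma(0). Sigma^2 cancels.
  numerator   = (1)*(-0.752) + (0.05)*(0.143) = -0.74485.
  denominator = (1)^2 + (0.05)^2 + (-0.752)^2 + (0.143)^2 = 1.588453.
  rho(2) = -0.74485 / 1.588453 = -0.4689.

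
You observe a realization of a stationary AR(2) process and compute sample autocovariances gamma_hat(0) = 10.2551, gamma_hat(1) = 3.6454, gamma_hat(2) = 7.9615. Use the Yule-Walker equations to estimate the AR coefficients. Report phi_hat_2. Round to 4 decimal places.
\hat\phi_{2} = 0.7440

The Yule-Walker equations for an AR(p) process read, in matrix form,
  Gamma_p phi = r_p,   with   (Gamma_p)_{ij} = gamma(|i - j|),
                       (r_p)_i = gamma(i),   i,j = 1..p.
Substitute the sample gammas (Toeplitz matrix and right-hand side of size 2):
  Gamma_p = [[10.2551, 3.6454], [3.6454, 10.2551]]
  r_p     = [3.6454, 7.9615]
Written out:
  10.2551 phi_1 + 3.6454 phi_2 = 3.6454
  3.6454 phi_1 + 10.2551 phi_2 = 7.9615
Solve by Cramer's rule:
  det = gamma(0)^2 - gamma(1)^2 = (10.2551)^2 - (3.6454)^2 = 105.16707601 - 13.28894116 = 91.87813485
  phi_hat_1 = [gamma(1) gamma(0) - gamma(1) gamma(2)] / det = [(3.6454)(10.2551) - (3.6454)(7.9615)] / 91.87813485 = 8.36108944 / 91.87813485 = 0.091
  phi_hat_2 = [gamma(0) gamma(2) - gamma(1)^2] / det = [(10.2551)(7.9615) - (3.6454)^2] / 91.87813485 = 68.35703749 / 91.87813485 = 0.744
So phi_hat = [0.0910, 0.7440].
Therefore phi_hat_2 = 0.7440.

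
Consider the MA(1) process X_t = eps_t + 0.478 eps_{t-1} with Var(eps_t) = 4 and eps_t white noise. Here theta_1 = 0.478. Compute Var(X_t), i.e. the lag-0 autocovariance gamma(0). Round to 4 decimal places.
\gamma(0) = 4.9139

For an MA(q) process X_t = eps_t + sum_i theta_i eps_{t-i} with
Var(eps_t) = sigma^2, the variance is
  gamma(0) = sigma^2 * (1 + sum_i theta_i^2).
  sum_i theta_i^2 = (0.478)^2 = 0.228484.
  gamma(0) = 4 * (1 + 0.228484) = 4 * 1.228484 = 4.913936, which rounds to 4.9139.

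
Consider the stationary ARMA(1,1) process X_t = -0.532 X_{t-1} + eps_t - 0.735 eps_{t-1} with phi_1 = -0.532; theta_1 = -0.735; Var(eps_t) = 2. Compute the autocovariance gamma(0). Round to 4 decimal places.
\gamma(0) = 6.4779

Multiply the model equation by X_{t-k} and take expectations. With theta_0 = psi_0 = 1 and psi_j the MA(infinity) weights, this gives
  gamma(k) - sum_i phi_i gamma(k-i) = c_k,
  c_k = sigma^2 * sum_{j=k..q} theta_j psi_{j-k}   (c_k = 0 for k > q),
using gamma(-m) = gamma(m).
psi-weights needed (psi_j = theta_j + sum_i phi_i psi_{j-i}):
  psi_1 = theta_1 + phi_1 = -0.735 + (-0.532) = -1.267
Right-hand sides:
  c_0 = sigma^2 (1 + theta_1 psi_1) = 2 * (1 + (-0.735)(-1.267)) = 2 * 1.931245 = 3.86249
  c_1 = sigma^2 theta_1 = 2 * (-0.735) = -1.47
  c_2 = 0
Equations for k = 0 and k = 1 (AR order 1):
  gamma(0) = phi_1 gamma(1) + c_0
  gamma(1) = phi_1 gamma(0) + c_1
Substituting the second into the first: gamma(0) (1 - phi_1^2) = c_0 + phi_1 c_1, so
  gamma(0) = (c_0 + phi_1 c_1) / (1 - phi_1^2) = (3.86249 + (-0.532)(-1.47)) / (1 - (-0.532)^2) = 4.64453 / 0.716976 = 6.477943.
Therefore gamma(0) = 6.4779 (to 4 decimal places).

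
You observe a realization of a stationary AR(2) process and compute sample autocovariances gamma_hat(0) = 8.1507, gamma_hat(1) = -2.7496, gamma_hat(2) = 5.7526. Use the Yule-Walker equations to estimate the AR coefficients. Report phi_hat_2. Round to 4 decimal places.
\hat\phi_{2} = 0.6680

The Yule-Walker equations for an AR(p) process read, in matrix form,
  Gamma_p phi = r_p,   with   (Gamma_p)_{ij} = gamma(|i - j|),
                       (r_p)_i = gamma(i),   i,j = 1..p.
Substitute the sample gammas (Toeplitz matrix and right-hand side of size 2):
  Gamma_p = [[8.1507, -2.7496], [-2.7496, 8.1507]]
  r_p     = [-2.7496, 5.7526]
Written out:
  8.1507 phi_1 - 2.7496 phi_2 = -2.7496
  -2.7496 phi_1 + 8.1507 phi_2 = 5.7526
Solve by Cramer's rule:
  det = gamma(0)^2 - gamma(1)^2 = (8.1507)^2 - (-2.7496)^2 = 66.43391049 - 7.56030016 = 58.87361033
  phi_hat_1 = [gamma(1) gamma(0) - gamma(1) gamma(2)] / det = [(-2.7496)(8.1507) - (-2.7496)(5.7526)] / 58.87361033 = -6.59381576 / 58.87361033 = -0.112
  phi_hat_2 = [gamma(0) gamma(2) - gamma(1)^2] / det = [(8.1507)(5.7526) - (-2.7496)^2] / 58.87361033 = 39.32741666 / 58.87361033 = 0.668
So phi_hat = [-0.1120, 0.6680].
Therefore phi_hat_2 = 0.6680.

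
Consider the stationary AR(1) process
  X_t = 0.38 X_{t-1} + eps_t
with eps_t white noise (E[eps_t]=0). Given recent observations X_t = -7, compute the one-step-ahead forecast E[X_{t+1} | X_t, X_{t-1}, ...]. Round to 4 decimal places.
E[X_{t+1} \mid \mathcal F_t] = -2.6600

For an AR(p) model X_t = c + sum_i phi_i X_{t-i} + eps_t, the
one-step-ahead conditional mean is
  E[X_{t+1} | X_t, ...] = c + sum_i phi_i X_{t+1-i}.
Substitute known values:
  E[X_{t+1} | ...] = (0.38) * (-7)
                   = -2.6600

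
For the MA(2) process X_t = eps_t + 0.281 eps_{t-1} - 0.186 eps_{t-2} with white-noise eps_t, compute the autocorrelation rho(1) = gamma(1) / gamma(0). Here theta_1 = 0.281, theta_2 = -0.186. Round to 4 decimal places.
\rho(1) = 0.2054

For an MA(q) process with theta_0 = 1, the autocovariance is
  gamma(k) = sigma^2 * sum_{i=0..q-k} theta_i * theta_{i+k},
and rho(k) = gamma(k) / gamma(0). Sigma^2 cancels.
  numerator   = (1)*(0.281) + (0.281)*(-0.186) = 0.228734.
  denominator = (1)^2 + (0.281)^2 + (-0.186)^2 = 1.113557.
  rho(1) = 0.228734 / 1.113557 = 0.2054.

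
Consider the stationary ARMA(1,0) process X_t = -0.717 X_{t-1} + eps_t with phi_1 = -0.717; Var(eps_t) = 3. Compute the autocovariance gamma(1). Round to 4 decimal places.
\gamma(1) = -4.4267

Multiply the model equation by X_{t-k} and take expectations. With theta_0 = psi_0 = 1 and psi_j the MA(infinity) weights, this gives
  gamma(k) - sum_i phi_i gamma(k-i) = c_k,
  c_k = sigma^2 * sum_{j=k..q} theta_j psi_{j-k}   (c_k = 0 for k > q),
using gamma(-m) = gamma(m).
Pure AR (q = 0): c_0 = sigma^2 = 3, c_k = 0 for k >= 1.
Equations for k = 0 and k = 1 (AR order 1):
  gamma(0) = phi_1 gamma(1) + c_0
  gamma(1) = phi_1 gamma(0) + c_1
Substituting the second into the first: gamma(0) (1 - phi_1^2) = c_0 + phi_1 c_1, so
  gamma(0) = c_0 / (1 - phi_1^2) = 3 / (1 - (-0.717)^2) = 3 / 0.485911 = 6.17397.
  gamma(1) = phi_1 gamma(0) = (-0.717)(6.17397) = -4.426737.
Therefore gamma(1) = -4.4267 (to 4 decimal places).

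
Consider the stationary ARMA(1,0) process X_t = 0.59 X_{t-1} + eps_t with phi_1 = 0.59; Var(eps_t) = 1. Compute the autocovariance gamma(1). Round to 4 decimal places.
\gamma(1) = 0.9050

Multiply the model equation by X_{t-k} and take expectations. With theta_0 = psi_0 = 1 and psi_j the MA(infinity) weights, this gives
  gamma(k) - sum_i phi_i gamma(k-i) = c_k,
  c_k = sigma^2 * sum_{j=k..q} theta_j psi_{j-k}   (c_k = 0 for k > q),
using gamma(-m) = gamma(m).
Pure AR (q = 0): c_0 = sigma^2 = 1, c_k = 0 for k >= 1.
Equations for k = 0 and k = 1 (AR order 1):
  gamma(0) = phi_1 gamma(1) + c_0
  gamma(1) = phi_1 gamma(0) + c_1
Substituting the second into the first: gamma(0) (1 - phi_1^2) = c_0 + phi_1 c_1, so
  gamma(0) = c_0 / (1 - phi_1^2) = 1 / (1 - (0.59)^2) = 1 / 0.6519 = 1.533978.
  gamma(1) = phi_1 gamma(0) = (0.59)(1.533978) = 0.905047.
Therefore gamma(1) = 0.9050 (to 4 decimal places).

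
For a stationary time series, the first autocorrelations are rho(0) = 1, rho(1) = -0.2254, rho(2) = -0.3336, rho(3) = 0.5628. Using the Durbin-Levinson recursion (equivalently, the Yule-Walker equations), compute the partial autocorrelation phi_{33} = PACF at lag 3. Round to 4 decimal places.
\phi_{33} = 0.4611

The PACF at lag k is phi_{kk}, the last component of the solution
to the Yule-Walker system G_k phi = r_k where
  (G_k)_{ij} = rho(|i - j|), (r_k)_i = rho(i), i,j = 1..k.
Equivalently, Durbin-Levinson gives phi_{kk} iteratively:
  phi_{11} = rho(1)
  phi_{kk} = [rho(k) - sum_{j=1..k-1} phi_{k-1,j} rho(k-j)]
            / [1 - sum_{j=1..k-1} phi_{k-1,j} rho(j)],
  phi_{k,j} = phi_{k-1,j} - phi_{kk} phi_{k-1,k-j},  j = 1..k-1.
Step k = 1:
  phi_11 = rho(1) = -0.2254.
Step k = 2:
  phi_22 = [rho(2) - phi_11 rho(1)] / [1 - phi_11 rho(1)] = [-0.3336 - (-0.2254)(-0.2254)] / [1 - (-0.2254)(-0.2254)]
         = -0.38440516 / 0.94919484 = -0.40498.
  Update: phi_21 = phi_11 - phi_22 phi_11 = -0.2254 - (-0.40498)(-0.2254) = -0.316683.
Step k = 3:
  phi_33 = [rho(3) - phi_21 rho(2) - phi_22 rho(1)] / [1 - phi_21 rho(1) - phi_22 rho(2)]
    numerator   = 0.5628 - (-0.316683)(-0.3336) - (-0.40498)(-0.2254) = 0.36587215
    denominator = 1 - (-0.316683)(-0.2254) - (-0.40498)(-0.3336) = 0.79351834
  phi_33 = 0.36587215 / 0.79351834 = 0.4611.
Therefore phi_{33} = 0.4611.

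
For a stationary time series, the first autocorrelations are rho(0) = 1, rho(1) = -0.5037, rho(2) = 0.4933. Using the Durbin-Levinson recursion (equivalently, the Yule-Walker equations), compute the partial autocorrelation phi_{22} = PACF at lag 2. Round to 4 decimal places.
\phi_{22} = 0.3210

The PACF at lag k is phi_{kk}, the last component of the solution
to the Yule-Walker system G_k phi = r_k where
  (G_k)_{ij} = rho(|i - j|), (r_k)_i = rho(i), i,j = 1..k.
Equivalently, Durbin-Levinson gives phi_{kk} iteratively:
  phi_{11} = rho(1)
  phi_{kk} = [rho(k) - sum_{j=1..k-1} phi_{k-1,j} rho(k-j)]
            / [1 - sum_{j=1..k-1} phi_{k-1,j} rho(j)],
  phi_{k,j} = phi_{k-1,j} - phi_{kk} phi_{k-1,k-j},  j = 1..k-1.
Step k = 1:
  phi_11 = rho(1) = -0.5037.
Step k = 2:
  phi_22 = [rho(2) - phi_11 rho(1)] / [1 - phi_11 rho(1)] = [0.4933 - (-0.5037)(-0.5037)] / [1 - (-0.5037)(-0.5037)]
         = 0.23958631 / 0.74628631 = 0.321.
Therefore phi_{22} = 0.3210.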